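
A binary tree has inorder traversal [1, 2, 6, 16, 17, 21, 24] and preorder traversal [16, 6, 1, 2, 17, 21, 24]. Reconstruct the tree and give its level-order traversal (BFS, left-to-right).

Inorder:  [1, 2, 6, 16, 17, 21, 24]
Preorder: [16, 6, 1, 2, 17, 21, 24]
Algorithm: preorder visits root first, so consume preorder in order;
for each root, split the current inorder slice at that value into
left-subtree inorder and right-subtree inorder, then recurse.
Recursive splits:
  root=16; inorder splits into left=[1, 2, 6], right=[17, 21, 24]
  root=6; inorder splits into left=[1, 2], right=[]
  root=1; inorder splits into left=[], right=[2]
  root=2; inorder splits into left=[], right=[]
  root=17; inorder splits into left=[], right=[21, 24]
  root=21; inorder splits into left=[], right=[24]
  root=24; inorder splits into left=[], right=[]
Reconstructed level-order: [16, 6, 17, 1, 21, 2, 24]


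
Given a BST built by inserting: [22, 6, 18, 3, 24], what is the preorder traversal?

Tree insertion order: [22, 6, 18, 3, 24]
Tree (level-order array): [22, 6, 24, 3, 18]
Preorder traversal: [22, 6, 3, 18, 24]


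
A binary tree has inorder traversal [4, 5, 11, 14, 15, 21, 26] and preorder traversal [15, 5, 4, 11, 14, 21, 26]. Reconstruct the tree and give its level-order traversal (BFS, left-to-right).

Inorder:  [4, 5, 11, 14, 15, 21, 26]
Preorder: [15, 5, 4, 11, 14, 21, 26]
Algorithm: preorder visits root first, so consume preorder in order;
for each root, split the current inorder slice at that value into
left-subtree inorder and right-subtree inorder, then recurse.
Recursive splits:
  root=15; inorder splits into left=[4, 5, 11, 14], right=[21, 26]
  root=5; inorder splits into left=[4], right=[11, 14]
  root=4; inorder splits into left=[], right=[]
  root=11; inorder splits into left=[], right=[14]
  root=14; inorder splits into left=[], right=[]
  root=21; inorder splits into left=[], right=[26]
  root=26; inorder splits into left=[], right=[]
Reconstructed level-order: [15, 5, 21, 4, 11, 26, 14]


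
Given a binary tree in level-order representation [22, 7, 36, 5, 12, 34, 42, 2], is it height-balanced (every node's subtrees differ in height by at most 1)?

Tree (level-order array): [22, 7, 36, 5, 12, 34, 42, 2]
Definition: a tree is height-balanced if, at every node, |h(left) - h(right)| <= 1 (empty subtree has height -1).
Bottom-up per-node check:
  node 2: h_left=-1, h_right=-1, diff=0 [OK], height=0
  node 5: h_left=0, h_right=-1, diff=1 [OK], height=1
  node 12: h_left=-1, h_right=-1, diff=0 [OK], height=0
  node 7: h_left=1, h_right=0, diff=1 [OK], height=2
  node 34: h_left=-1, h_right=-1, diff=0 [OK], height=0
  node 42: h_left=-1, h_right=-1, diff=0 [OK], height=0
  node 36: h_left=0, h_right=0, diff=0 [OK], height=1
  node 22: h_left=2, h_right=1, diff=1 [OK], height=3
All nodes satisfy the balance condition.
Result: Balanced


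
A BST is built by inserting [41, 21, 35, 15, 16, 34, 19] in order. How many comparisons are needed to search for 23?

Search path for 23: 41 -> 21 -> 35 -> 34
Found: False
Comparisons: 4


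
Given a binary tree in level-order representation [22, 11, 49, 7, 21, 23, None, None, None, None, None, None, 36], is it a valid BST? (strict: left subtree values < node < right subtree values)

Level-order array: [22, 11, 49, 7, 21, 23, None, None, None, None, None, None, 36]
Validate using subtree bounds (lo, hi): at each node, require lo < value < hi,
then recurse left with hi=value and right with lo=value.
Preorder trace (stopping at first violation):
  at node 22 with bounds (-inf, +inf): OK
  at node 11 with bounds (-inf, 22): OK
  at node 7 with bounds (-inf, 11): OK
  at node 21 with bounds (11, 22): OK
  at node 49 with bounds (22, +inf): OK
  at node 23 with bounds (22, 49): OK
  at node 36 with bounds (23, 49): OK
No violation found at any node.
Result: Valid BST


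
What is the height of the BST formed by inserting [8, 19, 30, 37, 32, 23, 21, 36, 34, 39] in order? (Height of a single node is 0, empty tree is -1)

Insertion order: [8, 19, 30, 37, 32, 23, 21, 36, 34, 39]
Tree (level-order array): [8, None, 19, None, 30, 23, 37, 21, None, 32, 39, None, None, None, 36, None, None, 34]
Compute height bottom-up (empty subtree = -1):
  height(21) = 1 + max(-1, -1) = 0
  height(23) = 1 + max(0, -1) = 1
  height(34) = 1 + max(-1, -1) = 0
  height(36) = 1 + max(0, -1) = 1
  height(32) = 1 + max(-1, 1) = 2
  height(39) = 1 + max(-1, -1) = 0
  height(37) = 1 + max(2, 0) = 3
  height(30) = 1 + max(1, 3) = 4
  height(19) = 1 + max(-1, 4) = 5
  height(8) = 1 + max(-1, 5) = 6
Height = 6


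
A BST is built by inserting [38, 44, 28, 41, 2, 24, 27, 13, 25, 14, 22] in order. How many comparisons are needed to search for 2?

Search path for 2: 38 -> 28 -> 2
Found: True
Comparisons: 3


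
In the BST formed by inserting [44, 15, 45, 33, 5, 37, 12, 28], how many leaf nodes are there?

Tree built from: [44, 15, 45, 33, 5, 37, 12, 28]
Tree (level-order array): [44, 15, 45, 5, 33, None, None, None, 12, 28, 37]
Rule: A leaf has 0 children.
Per-node child counts:
  node 44: 2 child(ren)
  node 15: 2 child(ren)
  node 5: 1 child(ren)
  node 12: 0 child(ren)
  node 33: 2 child(ren)
  node 28: 0 child(ren)
  node 37: 0 child(ren)
  node 45: 0 child(ren)
Matching nodes: [12, 28, 37, 45]
Count of leaf nodes: 4


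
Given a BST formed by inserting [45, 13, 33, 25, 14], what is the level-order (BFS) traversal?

Tree insertion order: [45, 13, 33, 25, 14]
Tree (level-order array): [45, 13, None, None, 33, 25, None, 14]
BFS from the root, enqueuing left then right child of each popped node:
  queue [45] -> pop 45, enqueue [13], visited so far: [45]
  queue [13] -> pop 13, enqueue [33], visited so far: [45, 13]
  queue [33] -> pop 33, enqueue [25], visited so far: [45, 13, 33]
  queue [25] -> pop 25, enqueue [14], visited so far: [45, 13, 33, 25]
  queue [14] -> pop 14, enqueue [none], visited so far: [45, 13, 33, 25, 14]
Result: [45, 13, 33, 25, 14]


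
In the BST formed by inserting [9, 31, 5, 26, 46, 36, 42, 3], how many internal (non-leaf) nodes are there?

Tree built from: [9, 31, 5, 26, 46, 36, 42, 3]
Tree (level-order array): [9, 5, 31, 3, None, 26, 46, None, None, None, None, 36, None, None, 42]
Rule: An internal node has at least one child.
Per-node child counts:
  node 9: 2 child(ren)
  node 5: 1 child(ren)
  node 3: 0 child(ren)
  node 31: 2 child(ren)
  node 26: 0 child(ren)
  node 46: 1 child(ren)
  node 36: 1 child(ren)
  node 42: 0 child(ren)
Matching nodes: [9, 5, 31, 46, 36]
Count of internal (non-leaf) nodes: 5


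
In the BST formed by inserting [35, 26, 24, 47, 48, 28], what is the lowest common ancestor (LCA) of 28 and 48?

Tree insertion order: [35, 26, 24, 47, 48, 28]
Tree (level-order array): [35, 26, 47, 24, 28, None, 48]
In a BST, the LCA of p=28, q=48 is the first node v on the
root-to-leaf path with p <= v <= q (go left if both < v, right if both > v).
Walk from root:
  at 35: 28 <= 35 <= 48, this is the LCA
LCA = 35


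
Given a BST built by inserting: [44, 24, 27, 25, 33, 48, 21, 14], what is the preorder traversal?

Tree insertion order: [44, 24, 27, 25, 33, 48, 21, 14]
Tree (level-order array): [44, 24, 48, 21, 27, None, None, 14, None, 25, 33]
Preorder traversal: [44, 24, 21, 14, 27, 25, 33, 48]


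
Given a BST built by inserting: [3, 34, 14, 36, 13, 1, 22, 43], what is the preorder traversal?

Tree insertion order: [3, 34, 14, 36, 13, 1, 22, 43]
Tree (level-order array): [3, 1, 34, None, None, 14, 36, 13, 22, None, 43]
Preorder traversal: [3, 1, 34, 14, 13, 22, 36, 43]


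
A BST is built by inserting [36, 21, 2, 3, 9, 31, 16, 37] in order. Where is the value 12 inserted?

Starting tree (level order): [36, 21, 37, 2, 31, None, None, None, 3, None, None, None, 9, None, 16]
Insertion path: 36 -> 21 -> 2 -> 3 -> 9 -> 16
Result: insert 12 as left child of 16
Final tree (level order): [36, 21, 37, 2, 31, None, None, None, 3, None, None, None, 9, None, 16, 12]


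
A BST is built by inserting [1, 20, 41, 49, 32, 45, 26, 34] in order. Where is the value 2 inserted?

Starting tree (level order): [1, None, 20, None, 41, 32, 49, 26, 34, 45]
Insertion path: 1 -> 20
Result: insert 2 as left child of 20
Final tree (level order): [1, None, 20, 2, 41, None, None, 32, 49, 26, 34, 45]


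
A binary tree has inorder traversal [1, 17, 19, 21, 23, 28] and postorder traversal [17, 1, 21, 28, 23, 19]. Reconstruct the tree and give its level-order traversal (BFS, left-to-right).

Inorder:   [1, 17, 19, 21, 23, 28]
Postorder: [17, 1, 21, 28, 23, 19]
Algorithm: postorder visits root last, so walk postorder right-to-left;
each value is the root of the current inorder slice — split it at that
value, recurse on the right subtree first, then the left.
Recursive splits:
  root=19; inorder splits into left=[1, 17], right=[21, 23, 28]
  root=23; inorder splits into left=[21], right=[28]
  root=28; inorder splits into left=[], right=[]
  root=21; inorder splits into left=[], right=[]
  root=1; inorder splits into left=[], right=[17]
  root=17; inorder splits into left=[], right=[]
Reconstructed level-order: [19, 1, 23, 17, 21, 28]


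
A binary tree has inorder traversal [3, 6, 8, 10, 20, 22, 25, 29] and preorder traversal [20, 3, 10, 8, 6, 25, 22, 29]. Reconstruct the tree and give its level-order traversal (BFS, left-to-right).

Inorder:  [3, 6, 8, 10, 20, 22, 25, 29]
Preorder: [20, 3, 10, 8, 6, 25, 22, 29]
Algorithm: preorder visits root first, so consume preorder in order;
for each root, split the current inorder slice at that value into
left-subtree inorder and right-subtree inorder, then recurse.
Recursive splits:
  root=20; inorder splits into left=[3, 6, 8, 10], right=[22, 25, 29]
  root=3; inorder splits into left=[], right=[6, 8, 10]
  root=10; inorder splits into left=[6, 8], right=[]
  root=8; inorder splits into left=[6], right=[]
  root=6; inorder splits into left=[], right=[]
  root=25; inorder splits into left=[22], right=[29]
  root=22; inorder splits into left=[], right=[]
  root=29; inorder splits into left=[], right=[]
Reconstructed level-order: [20, 3, 25, 10, 22, 29, 8, 6]


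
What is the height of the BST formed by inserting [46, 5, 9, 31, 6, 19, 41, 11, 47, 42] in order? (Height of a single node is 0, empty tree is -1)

Insertion order: [46, 5, 9, 31, 6, 19, 41, 11, 47, 42]
Tree (level-order array): [46, 5, 47, None, 9, None, None, 6, 31, None, None, 19, 41, 11, None, None, 42]
Compute height bottom-up (empty subtree = -1):
  height(6) = 1 + max(-1, -1) = 0
  height(11) = 1 + max(-1, -1) = 0
  height(19) = 1 + max(0, -1) = 1
  height(42) = 1 + max(-1, -1) = 0
  height(41) = 1 + max(-1, 0) = 1
  height(31) = 1 + max(1, 1) = 2
  height(9) = 1 + max(0, 2) = 3
  height(5) = 1 + max(-1, 3) = 4
  height(47) = 1 + max(-1, -1) = 0
  height(46) = 1 + max(4, 0) = 5
Height = 5


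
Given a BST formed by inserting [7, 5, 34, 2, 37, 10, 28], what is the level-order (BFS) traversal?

Tree insertion order: [7, 5, 34, 2, 37, 10, 28]
Tree (level-order array): [7, 5, 34, 2, None, 10, 37, None, None, None, 28]
BFS from the root, enqueuing left then right child of each popped node:
  queue [7] -> pop 7, enqueue [5, 34], visited so far: [7]
  queue [5, 34] -> pop 5, enqueue [2], visited so far: [7, 5]
  queue [34, 2] -> pop 34, enqueue [10, 37], visited so far: [7, 5, 34]
  queue [2, 10, 37] -> pop 2, enqueue [none], visited so far: [7, 5, 34, 2]
  queue [10, 37] -> pop 10, enqueue [28], visited so far: [7, 5, 34, 2, 10]
  queue [37, 28] -> pop 37, enqueue [none], visited so far: [7, 5, 34, 2, 10, 37]
  queue [28] -> pop 28, enqueue [none], visited so far: [7, 5, 34, 2, 10, 37, 28]
Result: [7, 5, 34, 2, 10, 37, 28]


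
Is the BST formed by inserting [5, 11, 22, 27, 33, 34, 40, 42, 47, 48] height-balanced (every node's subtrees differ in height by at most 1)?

Tree (level-order array): [5, None, 11, None, 22, None, 27, None, 33, None, 34, None, 40, None, 42, None, 47, None, 48]
Definition: a tree is height-balanced if, at every node, |h(left) - h(right)| <= 1 (empty subtree has height -1).
Bottom-up per-node check:
  node 48: h_left=-1, h_right=-1, diff=0 [OK], height=0
  node 47: h_left=-1, h_right=0, diff=1 [OK], height=1
  node 42: h_left=-1, h_right=1, diff=2 [FAIL (|-1-1|=2 > 1)], height=2
  node 40: h_left=-1, h_right=2, diff=3 [FAIL (|-1-2|=3 > 1)], height=3
  node 34: h_left=-1, h_right=3, diff=4 [FAIL (|-1-3|=4 > 1)], height=4
  node 33: h_left=-1, h_right=4, diff=5 [FAIL (|-1-4|=5 > 1)], height=5
  node 27: h_left=-1, h_right=5, diff=6 [FAIL (|-1-5|=6 > 1)], height=6
  node 22: h_left=-1, h_right=6, diff=7 [FAIL (|-1-6|=7 > 1)], height=7
  node 11: h_left=-1, h_right=7, diff=8 [FAIL (|-1-7|=8 > 1)], height=8
  node 5: h_left=-1, h_right=8, diff=9 [FAIL (|-1-8|=9 > 1)], height=9
Node 42 violates the condition: |-1 - 1| = 2 > 1.
Result: Not balanced


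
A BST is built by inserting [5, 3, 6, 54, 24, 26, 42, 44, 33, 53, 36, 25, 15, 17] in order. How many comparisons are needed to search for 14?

Search path for 14: 5 -> 6 -> 54 -> 24 -> 15
Found: False
Comparisons: 5


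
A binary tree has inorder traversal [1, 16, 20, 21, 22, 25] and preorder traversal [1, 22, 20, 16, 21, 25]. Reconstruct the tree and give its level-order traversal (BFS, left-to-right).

Inorder:  [1, 16, 20, 21, 22, 25]
Preorder: [1, 22, 20, 16, 21, 25]
Algorithm: preorder visits root first, so consume preorder in order;
for each root, split the current inorder slice at that value into
left-subtree inorder and right-subtree inorder, then recurse.
Recursive splits:
  root=1; inorder splits into left=[], right=[16, 20, 21, 22, 25]
  root=22; inorder splits into left=[16, 20, 21], right=[25]
  root=20; inorder splits into left=[16], right=[21]
  root=16; inorder splits into left=[], right=[]
  root=21; inorder splits into left=[], right=[]
  root=25; inorder splits into left=[], right=[]
Reconstructed level-order: [1, 22, 20, 25, 16, 21]


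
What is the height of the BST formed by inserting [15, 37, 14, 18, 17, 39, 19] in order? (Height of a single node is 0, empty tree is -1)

Insertion order: [15, 37, 14, 18, 17, 39, 19]
Tree (level-order array): [15, 14, 37, None, None, 18, 39, 17, 19]
Compute height bottom-up (empty subtree = -1):
  height(14) = 1 + max(-1, -1) = 0
  height(17) = 1 + max(-1, -1) = 0
  height(19) = 1 + max(-1, -1) = 0
  height(18) = 1 + max(0, 0) = 1
  height(39) = 1 + max(-1, -1) = 0
  height(37) = 1 + max(1, 0) = 2
  height(15) = 1 + max(0, 2) = 3
Height = 3


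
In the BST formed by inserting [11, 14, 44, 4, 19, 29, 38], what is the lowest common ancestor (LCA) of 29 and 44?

Tree insertion order: [11, 14, 44, 4, 19, 29, 38]
Tree (level-order array): [11, 4, 14, None, None, None, 44, 19, None, None, 29, None, 38]
In a BST, the LCA of p=29, q=44 is the first node v on the
root-to-leaf path with p <= v <= q (go left if both < v, right if both > v).
Walk from root:
  at 11: both 29 and 44 > 11, go right
  at 14: both 29 and 44 > 14, go right
  at 44: 29 <= 44 <= 44, this is the LCA
LCA = 44


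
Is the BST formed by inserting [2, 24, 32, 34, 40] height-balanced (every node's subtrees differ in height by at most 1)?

Tree (level-order array): [2, None, 24, None, 32, None, 34, None, 40]
Definition: a tree is height-balanced if, at every node, |h(left) - h(right)| <= 1 (empty subtree has height -1).
Bottom-up per-node check:
  node 40: h_left=-1, h_right=-1, diff=0 [OK], height=0
  node 34: h_left=-1, h_right=0, diff=1 [OK], height=1
  node 32: h_left=-1, h_right=1, diff=2 [FAIL (|-1-1|=2 > 1)], height=2
  node 24: h_left=-1, h_right=2, diff=3 [FAIL (|-1-2|=3 > 1)], height=3
  node 2: h_left=-1, h_right=3, diff=4 [FAIL (|-1-3|=4 > 1)], height=4
Node 32 violates the condition: |-1 - 1| = 2 > 1.
Result: Not balanced


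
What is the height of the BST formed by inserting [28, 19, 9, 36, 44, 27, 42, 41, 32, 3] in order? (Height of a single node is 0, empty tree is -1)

Insertion order: [28, 19, 9, 36, 44, 27, 42, 41, 32, 3]
Tree (level-order array): [28, 19, 36, 9, 27, 32, 44, 3, None, None, None, None, None, 42, None, None, None, 41]
Compute height bottom-up (empty subtree = -1):
  height(3) = 1 + max(-1, -1) = 0
  height(9) = 1 + max(0, -1) = 1
  height(27) = 1 + max(-1, -1) = 0
  height(19) = 1 + max(1, 0) = 2
  height(32) = 1 + max(-1, -1) = 0
  height(41) = 1 + max(-1, -1) = 0
  height(42) = 1 + max(0, -1) = 1
  height(44) = 1 + max(1, -1) = 2
  height(36) = 1 + max(0, 2) = 3
  height(28) = 1 + max(2, 3) = 4
Height = 4


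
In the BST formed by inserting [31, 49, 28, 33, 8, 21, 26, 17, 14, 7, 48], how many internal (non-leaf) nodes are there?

Tree built from: [31, 49, 28, 33, 8, 21, 26, 17, 14, 7, 48]
Tree (level-order array): [31, 28, 49, 8, None, 33, None, 7, 21, None, 48, None, None, 17, 26, None, None, 14]
Rule: An internal node has at least one child.
Per-node child counts:
  node 31: 2 child(ren)
  node 28: 1 child(ren)
  node 8: 2 child(ren)
  node 7: 0 child(ren)
  node 21: 2 child(ren)
  node 17: 1 child(ren)
  node 14: 0 child(ren)
  node 26: 0 child(ren)
  node 49: 1 child(ren)
  node 33: 1 child(ren)
  node 48: 0 child(ren)
Matching nodes: [31, 28, 8, 21, 17, 49, 33]
Count of internal (non-leaf) nodes: 7


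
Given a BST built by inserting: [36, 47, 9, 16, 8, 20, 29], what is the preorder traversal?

Tree insertion order: [36, 47, 9, 16, 8, 20, 29]
Tree (level-order array): [36, 9, 47, 8, 16, None, None, None, None, None, 20, None, 29]
Preorder traversal: [36, 9, 8, 16, 20, 29, 47]


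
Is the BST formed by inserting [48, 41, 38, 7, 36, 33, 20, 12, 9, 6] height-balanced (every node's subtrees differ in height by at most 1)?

Tree (level-order array): [48, 41, None, 38, None, 7, None, 6, 36, None, None, 33, None, 20, None, 12, None, 9]
Definition: a tree is height-balanced if, at every node, |h(left) - h(right)| <= 1 (empty subtree has height -1).
Bottom-up per-node check:
  node 6: h_left=-1, h_right=-1, diff=0 [OK], height=0
  node 9: h_left=-1, h_right=-1, diff=0 [OK], height=0
  node 12: h_left=0, h_right=-1, diff=1 [OK], height=1
  node 20: h_left=1, h_right=-1, diff=2 [FAIL (|1--1|=2 > 1)], height=2
  node 33: h_left=2, h_right=-1, diff=3 [FAIL (|2--1|=3 > 1)], height=3
  node 36: h_left=3, h_right=-1, diff=4 [FAIL (|3--1|=4 > 1)], height=4
  node 7: h_left=0, h_right=4, diff=4 [FAIL (|0-4|=4 > 1)], height=5
  node 38: h_left=5, h_right=-1, diff=6 [FAIL (|5--1|=6 > 1)], height=6
  node 41: h_left=6, h_right=-1, diff=7 [FAIL (|6--1|=7 > 1)], height=7
  node 48: h_left=7, h_right=-1, diff=8 [FAIL (|7--1|=8 > 1)], height=8
Node 20 violates the condition: |1 - -1| = 2 > 1.
Result: Not balanced


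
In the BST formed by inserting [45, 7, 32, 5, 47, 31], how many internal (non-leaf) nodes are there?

Tree built from: [45, 7, 32, 5, 47, 31]
Tree (level-order array): [45, 7, 47, 5, 32, None, None, None, None, 31]
Rule: An internal node has at least one child.
Per-node child counts:
  node 45: 2 child(ren)
  node 7: 2 child(ren)
  node 5: 0 child(ren)
  node 32: 1 child(ren)
  node 31: 0 child(ren)
  node 47: 0 child(ren)
Matching nodes: [45, 7, 32]
Count of internal (non-leaf) nodes: 3


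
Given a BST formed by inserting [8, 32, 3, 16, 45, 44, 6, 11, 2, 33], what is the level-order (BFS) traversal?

Tree insertion order: [8, 32, 3, 16, 45, 44, 6, 11, 2, 33]
Tree (level-order array): [8, 3, 32, 2, 6, 16, 45, None, None, None, None, 11, None, 44, None, None, None, 33]
BFS from the root, enqueuing left then right child of each popped node:
  queue [8] -> pop 8, enqueue [3, 32], visited so far: [8]
  queue [3, 32] -> pop 3, enqueue [2, 6], visited so far: [8, 3]
  queue [32, 2, 6] -> pop 32, enqueue [16, 45], visited so far: [8, 3, 32]
  queue [2, 6, 16, 45] -> pop 2, enqueue [none], visited so far: [8, 3, 32, 2]
  queue [6, 16, 45] -> pop 6, enqueue [none], visited so far: [8, 3, 32, 2, 6]
  queue [16, 45] -> pop 16, enqueue [11], visited so far: [8, 3, 32, 2, 6, 16]
  queue [45, 11] -> pop 45, enqueue [44], visited so far: [8, 3, 32, 2, 6, 16, 45]
  queue [11, 44] -> pop 11, enqueue [none], visited so far: [8, 3, 32, 2, 6, 16, 45, 11]
  queue [44] -> pop 44, enqueue [33], visited so far: [8, 3, 32, 2, 6, 16, 45, 11, 44]
  queue [33] -> pop 33, enqueue [none], visited so far: [8, 3, 32, 2, 6, 16, 45, 11, 44, 33]
Result: [8, 3, 32, 2, 6, 16, 45, 11, 44, 33]


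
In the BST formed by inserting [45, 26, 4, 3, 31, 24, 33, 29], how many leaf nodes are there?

Tree built from: [45, 26, 4, 3, 31, 24, 33, 29]
Tree (level-order array): [45, 26, None, 4, 31, 3, 24, 29, 33]
Rule: A leaf has 0 children.
Per-node child counts:
  node 45: 1 child(ren)
  node 26: 2 child(ren)
  node 4: 2 child(ren)
  node 3: 0 child(ren)
  node 24: 0 child(ren)
  node 31: 2 child(ren)
  node 29: 0 child(ren)
  node 33: 0 child(ren)
Matching nodes: [3, 24, 29, 33]
Count of leaf nodes: 4


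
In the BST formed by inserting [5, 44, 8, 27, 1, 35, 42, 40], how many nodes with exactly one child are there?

Tree built from: [5, 44, 8, 27, 1, 35, 42, 40]
Tree (level-order array): [5, 1, 44, None, None, 8, None, None, 27, None, 35, None, 42, 40]
Rule: These are nodes with exactly 1 non-null child.
Per-node child counts:
  node 5: 2 child(ren)
  node 1: 0 child(ren)
  node 44: 1 child(ren)
  node 8: 1 child(ren)
  node 27: 1 child(ren)
  node 35: 1 child(ren)
  node 42: 1 child(ren)
  node 40: 0 child(ren)
Matching nodes: [44, 8, 27, 35, 42]
Count of nodes with exactly one child: 5


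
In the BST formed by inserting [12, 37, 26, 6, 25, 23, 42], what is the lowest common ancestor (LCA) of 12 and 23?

Tree insertion order: [12, 37, 26, 6, 25, 23, 42]
Tree (level-order array): [12, 6, 37, None, None, 26, 42, 25, None, None, None, 23]
In a BST, the LCA of p=12, q=23 is the first node v on the
root-to-leaf path with p <= v <= q (go left if both < v, right if both > v).
Walk from root:
  at 12: 12 <= 12 <= 23, this is the LCA
LCA = 12


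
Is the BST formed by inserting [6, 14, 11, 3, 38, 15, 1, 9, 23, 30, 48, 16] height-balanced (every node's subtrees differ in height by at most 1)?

Tree (level-order array): [6, 3, 14, 1, None, 11, 38, None, None, 9, None, 15, 48, None, None, None, 23, None, None, 16, 30]
Definition: a tree is height-balanced if, at every node, |h(left) - h(right)| <= 1 (empty subtree has height -1).
Bottom-up per-node check:
  node 1: h_left=-1, h_right=-1, diff=0 [OK], height=0
  node 3: h_left=0, h_right=-1, diff=1 [OK], height=1
  node 9: h_left=-1, h_right=-1, diff=0 [OK], height=0
  node 11: h_left=0, h_right=-1, diff=1 [OK], height=1
  node 16: h_left=-1, h_right=-1, diff=0 [OK], height=0
  node 30: h_left=-1, h_right=-1, diff=0 [OK], height=0
  node 23: h_left=0, h_right=0, diff=0 [OK], height=1
  node 15: h_left=-1, h_right=1, diff=2 [FAIL (|-1-1|=2 > 1)], height=2
  node 48: h_left=-1, h_right=-1, diff=0 [OK], height=0
  node 38: h_left=2, h_right=0, diff=2 [FAIL (|2-0|=2 > 1)], height=3
  node 14: h_left=1, h_right=3, diff=2 [FAIL (|1-3|=2 > 1)], height=4
  node 6: h_left=1, h_right=4, diff=3 [FAIL (|1-4|=3 > 1)], height=5
Node 15 violates the condition: |-1 - 1| = 2 > 1.
Result: Not balanced


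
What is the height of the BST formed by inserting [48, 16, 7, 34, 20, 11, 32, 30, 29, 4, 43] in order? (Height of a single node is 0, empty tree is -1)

Insertion order: [48, 16, 7, 34, 20, 11, 32, 30, 29, 4, 43]
Tree (level-order array): [48, 16, None, 7, 34, 4, 11, 20, 43, None, None, None, None, None, 32, None, None, 30, None, 29]
Compute height bottom-up (empty subtree = -1):
  height(4) = 1 + max(-1, -1) = 0
  height(11) = 1 + max(-1, -1) = 0
  height(7) = 1 + max(0, 0) = 1
  height(29) = 1 + max(-1, -1) = 0
  height(30) = 1 + max(0, -1) = 1
  height(32) = 1 + max(1, -1) = 2
  height(20) = 1 + max(-1, 2) = 3
  height(43) = 1 + max(-1, -1) = 0
  height(34) = 1 + max(3, 0) = 4
  height(16) = 1 + max(1, 4) = 5
  height(48) = 1 + max(5, -1) = 6
Height = 6


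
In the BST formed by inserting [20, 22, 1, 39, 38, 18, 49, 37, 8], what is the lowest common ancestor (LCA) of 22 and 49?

Tree insertion order: [20, 22, 1, 39, 38, 18, 49, 37, 8]
Tree (level-order array): [20, 1, 22, None, 18, None, 39, 8, None, 38, 49, None, None, 37]
In a BST, the LCA of p=22, q=49 is the first node v on the
root-to-leaf path with p <= v <= q (go left if both < v, right if both > v).
Walk from root:
  at 20: both 22 and 49 > 20, go right
  at 22: 22 <= 22 <= 49, this is the LCA
LCA = 22


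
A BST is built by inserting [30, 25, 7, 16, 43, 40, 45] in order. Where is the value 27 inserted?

Starting tree (level order): [30, 25, 43, 7, None, 40, 45, None, 16]
Insertion path: 30 -> 25
Result: insert 27 as right child of 25
Final tree (level order): [30, 25, 43, 7, 27, 40, 45, None, 16]


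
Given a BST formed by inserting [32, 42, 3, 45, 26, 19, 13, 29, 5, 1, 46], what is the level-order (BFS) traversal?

Tree insertion order: [32, 42, 3, 45, 26, 19, 13, 29, 5, 1, 46]
Tree (level-order array): [32, 3, 42, 1, 26, None, 45, None, None, 19, 29, None, 46, 13, None, None, None, None, None, 5]
BFS from the root, enqueuing left then right child of each popped node:
  queue [32] -> pop 32, enqueue [3, 42], visited so far: [32]
  queue [3, 42] -> pop 3, enqueue [1, 26], visited so far: [32, 3]
  queue [42, 1, 26] -> pop 42, enqueue [45], visited so far: [32, 3, 42]
  queue [1, 26, 45] -> pop 1, enqueue [none], visited so far: [32, 3, 42, 1]
  queue [26, 45] -> pop 26, enqueue [19, 29], visited so far: [32, 3, 42, 1, 26]
  queue [45, 19, 29] -> pop 45, enqueue [46], visited so far: [32, 3, 42, 1, 26, 45]
  queue [19, 29, 46] -> pop 19, enqueue [13], visited so far: [32, 3, 42, 1, 26, 45, 19]
  queue [29, 46, 13] -> pop 29, enqueue [none], visited so far: [32, 3, 42, 1, 26, 45, 19, 29]
  queue [46, 13] -> pop 46, enqueue [none], visited so far: [32, 3, 42, 1, 26, 45, 19, 29, 46]
  queue [13] -> pop 13, enqueue [5], visited so far: [32, 3, 42, 1, 26, 45, 19, 29, 46, 13]
  queue [5] -> pop 5, enqueue [none], visited so far: [32, 3, 42, 1, 26, 45, 19, 29, 46, 13, 5]
Result: [32, 3, 42, 1, 26, 45, 19, 29, 46, 13, 5]


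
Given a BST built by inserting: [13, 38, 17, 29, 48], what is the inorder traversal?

Tree insertion order: [13, 38, 17, 29, 48]
Tree (level-order array): [13, None, 38, 17, 48, None, 29]
Inorder traversal: [13, 17, 29, 38, 48]


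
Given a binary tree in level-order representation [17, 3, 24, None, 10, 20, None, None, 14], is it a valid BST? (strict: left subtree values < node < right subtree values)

Level-order array: [17, 3, 24, None, 10, 20, None, None, 14]
Validate using subtree bounds (lo, hi): at each node, require lo < value < hi,
then recurse left with hi=value and right with lo=value.
Preorder trace (stopping at first violation):
  at node 17 with bounds (-inf, +inf): OK
  at node 3 with bounds (-inf, 17): OK
  at node 10 with bounds (3, 17): OK
  at node 14 with bounds (10, 17): OK
  at node 24 with bounds (17, +inf): OK
  at node 20 with bounds (17, 24): OK
No violation found at any node.
Result: Valid BST


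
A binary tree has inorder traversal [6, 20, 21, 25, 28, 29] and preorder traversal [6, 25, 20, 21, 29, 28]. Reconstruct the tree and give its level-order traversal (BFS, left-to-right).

Inorder:  [6, 20, 21, 25, 28, 29]
Preorder: [6, 25, 20, 21, 29, 28]
Algorithm: preorder visits root first, so consume preorder in order;
for each root, split the current inorder slice at that value into
left-subtree inorder and right-subtree inorder, then recurse.
Recursive splits:
  root=6; inorder splits into left=[], right=[20, 21, 25, 28, 29]
  root=25; inorder splits into left=[20, 21], right=[28, 29]
  root=20; inorder splits into left=[], right=[21]
  root=21; inorder splits into left=[], right=[]
  root=29; inorder splits into left=[28], right=[]
  root=28; inorder splits into left=[], right=[]
Reconstructed level-order: [6, 25, 20, 29, 21, 28]


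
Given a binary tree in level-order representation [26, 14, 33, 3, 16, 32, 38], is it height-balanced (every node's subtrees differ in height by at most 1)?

Tree (level-order array): [26, 14, 33, 3, 16, 32, 38]
Definition: a tree is height-balanced if, at every node, |h(left) - h(right)| <= 1 (empty subtree has height -1).
Bottom-up per-node check:
  node 3: h_left=-1, h_right=-1, diff=0 [OK], height=0
  node 16: h_left=-1, h_right=-1, diff=0 [OK], height=0
  node 14: h_left=0, h_right=0, diff=0 [OK], height=1
  node 32: h_left=-1, h_right=-1, diff=0 [OK], height=0
  node 38: h_left=-1, h_right=-1, diff=0 [OK], height=0
  node 33: h_left=0, h_right=0, diff=0 [OK], height=1
  node 26: h_left=1, h_right=1, diff=0 [OK], height=2
All nodes satisfy the balance condition.
Result: Balanced


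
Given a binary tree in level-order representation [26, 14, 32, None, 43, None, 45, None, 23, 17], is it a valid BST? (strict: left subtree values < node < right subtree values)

Level-order array: [26, 14, 32, None, 43, None, 45, None, 23, 17]
Validate using subtree bounds (lo, hi): at each node, require lo < value < hi,
then recurse left with hi=value and right with lo=value.
Preorder trace (stopping at first violation):
  at node 26 with bounds (-inf, +inf): OK
  at node 14 with bounds (-inf, 26): OK
  at node 43 with bounds (14, 26): VIOLATION
Node 43 violates its bound: not (14 < 43 < 26).
Result: Not a valid BST


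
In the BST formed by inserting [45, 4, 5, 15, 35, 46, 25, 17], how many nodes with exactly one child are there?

Tree built from: [45, 4, 5, 15, 35, 46, 25, 17]
Tree (level-order array): [45, 4, 46, None, 5, None, None, None, 15, None, 35, 25, None, 17]
Rule: These are nodes with exactly 1 non-null child.
Per-node child counts:
  node 45: 2 child(ren)
  node 4: 1 child(ren)
  node 5: 1 child(ren)
  node 15: 1 child(ren)
  node 35: 1 child(ren)
  node 25: 1 child(ren)
  node 17: 0 child(ren)
  node 46: 0 child(ren)
Matching nodes: [4, 5, 15, 35, 25]
Count of nodes with exactly one child: 5


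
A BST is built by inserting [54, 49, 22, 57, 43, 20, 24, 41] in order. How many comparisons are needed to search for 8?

Search path for 8: 54 -> 49 -> 22 -> 20
Found: False
Comparisons: 4


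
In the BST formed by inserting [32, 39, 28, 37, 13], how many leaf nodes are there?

Tree built from: [32, 39, 28, 37, 13]
Tree (level-order array): [32, 28, 39, 13, None, 37]
Rule: A leaf has 0 children.
Per-node child counts:
  node 32: 2 child(ren)
  node 28: 1 child(ren)
  node 13: 0 child(ren)
  node 39: 1 child(ren)
  node 37: 0 child(ren)
Matching nodes: [13, 37]
Count of leaf nodes: 2


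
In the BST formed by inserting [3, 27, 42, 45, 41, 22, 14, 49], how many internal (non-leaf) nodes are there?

Tree built from: [3, 27, 42, 45, 41, 22, 14, 49]
Tree (level-order array): [3, None, 27, 22, 42, 14, None, 41, 45, None, None, None, None, None, 49]
Rule: An internal node has at least one child.
Per-node child counts:
  node 3: 1 child(ren)
  node 27: 2 child(ren)
  node 22: 1 child(ren)
  node 14: 0 child(ren)
  node 42: 2 child(ren)
  node 41: 0 child(ren)
  node 45: 1 child(ren)
  node 49: 0 child(ren)
Matching nodes: [3, 27, 22, 42, 45]
Count of internal (non-leaf) nodes: 5


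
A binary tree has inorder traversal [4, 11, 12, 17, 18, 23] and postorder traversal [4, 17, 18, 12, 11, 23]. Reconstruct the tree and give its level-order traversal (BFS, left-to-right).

Inorder:   [4, 11, 12, 17, 18, 23]
Postorder: [4, 17, 18, 12, 11, 23]
Algorithm: postorder visits root last, so walk postorder right-to-left;
each value is the root of the current inorder slice — split it at that
value, recurse on the right subtree first, then the left.
Recursive splits:
  root=23; inorder splits into left=[4, 11, 12, 17, 18], right=[]
  root=11; inorder splits into left=[4], right=[12, 17, 18]
  root=12; inorder splits into left=[], right=[17, 18]
  root=18; inorder splits into left=[17], right=[]
  root=17; inorder splits into left=[], right=[]
  root=4; inorder splits into left=[], right=[]
Reconstructed level-order: [23, 11, 4, 12, 18, 17]


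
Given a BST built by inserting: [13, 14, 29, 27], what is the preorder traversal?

Tree insertion order: [13, 14, 29, 27]
Tree (level-order array): [13, None, 14, None, 29, 27]
Preorder traversal: [13, 14, 29, 27]


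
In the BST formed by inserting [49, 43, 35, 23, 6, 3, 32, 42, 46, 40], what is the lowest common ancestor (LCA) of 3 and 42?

Tree insertion order: [49, 43, 35, 23, 6, 3, 32, 42, 46, 40]
Tree (level-order array): [49, 43, None, 35, 46, 23, 42, None, None, 6, 32, 40, None, 3]
In a BST, the LCA of p=3, q=42 is the first node v on the
root-to-leaf path with p <= v <= q (go left if both < v, right if both > v).
Walk from root:
  at 49: both 3 and 42 < 49, go left
  at 43: both 3 and 42 < 43, go left
  at 35: 3 <= 35 <= 42, this is the LCA
LCA = 35


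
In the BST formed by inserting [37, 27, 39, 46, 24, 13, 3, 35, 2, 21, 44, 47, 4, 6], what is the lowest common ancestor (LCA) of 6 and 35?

Tree insertion order: [37, 27, 39, 46, 24, 13, 3, 35, 2, 21, 44, 47, 4, 6]
Tree (level-order array): [37, 27, 39, 24, 35, None, 46, 13, None, None, None, 44, 47, 3, 21, None, None, None, None, 2, 4, None, None, None, None, None, 6]
In a BST, the LCA of p=6, q=35 is the first node v on the
root-to-leaf path with p <= v <= q (go left if both < v, right if both > v).
Walk from root:
  at 37: both 6 and 35 < 37, go left
  at 27: 6 <= 27 <= 35, this is the LCA
LCA = 27


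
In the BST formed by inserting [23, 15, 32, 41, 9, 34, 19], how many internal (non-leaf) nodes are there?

Tree built from: [23, 15, 32, 41, 9, 34, 19]
Tree (level-order array): [23, 15, 32, 9, 19, None, 41, None, None, None, None, 34]
Rule: An internal node has at least one child.
Per-node child counts:
  node 23: 2 child(ren)
  node 15: 2 child(ren)
  node 9: 0 child(ren)
  node 19: 0 child(ren)
  node 32: 1 child(ren)
  node 41: 1 child(ren)
  node 34: 0 child(ren)
Matching nodes: [23, 15, 32, 41]
Count of internal (non-leaf) nodes: 4


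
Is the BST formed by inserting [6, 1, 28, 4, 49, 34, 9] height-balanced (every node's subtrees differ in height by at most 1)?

Tree (level-order array): [6, 1, 28, None, 4, 9, 49, None, None, None, None, 34]
Definition: a tree is height-balanced if, at every node, |h(left) - h(right)| <= 1 (empty subtree has height -1).
Bottom-up per-node check:
  node 4: h_left=-1, h_right=-1, diff=0 [OK], height=0
  node 1: h_left=-1, h_right=0, diff=1 [OK], height=1
  node 9: h_left=-1, h_right=-1, diff=0 [OK], height=0
  node 34: h_left=-1, h_right=-1, diff=0 [OK], height=0
  node 49: h_left=0, h_right=-1, diff=1 [OK], height=1
  node 28: h_left=0, h_right=1, diff=1 [OK], height=2
  node 6: h_left=1, h_right=2, diff=1 [OK], height=3
All nodes satisfy the balance condition.
Result: Balanced


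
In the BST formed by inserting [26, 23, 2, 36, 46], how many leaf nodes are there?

Tree built from: [26, 23, 2, 36, 46]
Tree (level-order array): [26, 23, 36, 2, None, None, 46]
Rule: A leaf has 0 children.
Per-node child counts:
  node 26: 2 child(ren)
  node 23: 1 child(ren)
  node 2: 0 child(ren)
  node 36: 1 child(ren)
  node 46: 0 child(ren)
Matching nodes: [2, 46]
Count of leaf nodes: 2


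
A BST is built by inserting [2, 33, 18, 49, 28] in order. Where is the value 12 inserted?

Starting tree (level order): [2, None, 33, 18, 49, None, 28]
Insertion path: 2 -> 33 -> 18
Result: insert 12 as left child of 18
Final tree (level order): [2, None, 33, 18, 49, 12, 28]


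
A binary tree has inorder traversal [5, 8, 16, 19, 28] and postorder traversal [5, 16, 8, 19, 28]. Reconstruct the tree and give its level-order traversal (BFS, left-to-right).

Inorder:   [5, 8, 16, 19, 28]
Postorder: [5, 16, 8, 19, 28]
Algorithm: postorder visits root last, so walk postorder right-to-left;
each value is the root of the current inorder slice — split it at that
value, recurse on the right subtree first, then the left.
Recursive splits:
  root=28; inorder splits into left=[5, 8, 16, 19], right=[]
  root=19; inorder splits into left=[5, 8, 16], right=[]
  root=8; inorder splits into left=[5], right=[16]
  root=16; inorder splits into left=[], right=[]
  root=5; inorder splits into left=[], right=[]
Reconstructed level-order: [28, 19, 8, 5, 16]


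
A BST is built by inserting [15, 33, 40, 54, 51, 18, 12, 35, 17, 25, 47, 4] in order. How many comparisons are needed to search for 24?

Search path for 24: 15 -> 33 -> 18 -> 25
Found: False
Comparisons: 4


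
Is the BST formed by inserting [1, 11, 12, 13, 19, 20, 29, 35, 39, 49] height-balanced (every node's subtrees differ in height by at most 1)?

Tree (level-order array): [1, None, 11, None, 12, None, 13, None, 19, None, 20, None, 29, None, 35, None, 39, None, 49]
Definition: a tree is height-balanced if, at every node, |h(left) - h(right)| <= 1 (empty subtree has height -1).
Bottom-up per-node check:
  node 49: h_left=-1, h_right=-1, diff=0 [OK], height=0
  node 39: h_left=-1, h_right=0, diff=1 [OK], height=1
  node 35: h_left=-1, h_right=1, diff=2 [FAIL (|-1-1|=2 > 1)], height=2
  node 29: h_left=-1, h_right=2, diff=3 [FAIL (|-1-2|=3 > 1)], height=3
  node 20: h_left=-1, h_right=3, diff=4 [FAIL (|-1-3|=4 > 1)], height=4
  node 19: h_left=-1, h_right=4, diff=5 [FAIL (|-1-4|=5 > 1)], height=5
  node 13: h_left=-1, h_right=5, diff=6 [FAIL (|-1-5|=6 > 1)], height=6
  node 12: h_left=-1, h_right=6, diff=7 [FAIL (|-1-6|=7 > 1)], height=7
  node 11: h_left=-1, h_right=7, diff=8 [FAIL (|-1-7|=8 > 1)], height=8
  node 1: h_left=-1, h_right=8, diff=9 [FAIL (|-1-8|=9 > 1)], height=9
Node 35 violates the condition: |-1 - 1| = 2 > 1.
Result: Not balanced


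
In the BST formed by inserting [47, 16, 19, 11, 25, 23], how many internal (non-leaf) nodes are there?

Tree built from: [47, 16, 19, 11, 25, 23]
Tree (level-order array): [47, 16, None, 11, 19, None, None, None, 25, 23]
Rule: An internal node has at least one child.
Per-node child counts:
  node 47: 1 child(ren)
  node 16: 2 child(ren)
  node 11: 0 child(ren)
  node 19: 1 child(ren)
  node 25: 1 child(ren)
  node 23: 0 child(ren)
Matching nodes: [47, 16, 19, 25]
Count of internal (non-leaf) nodes: 4


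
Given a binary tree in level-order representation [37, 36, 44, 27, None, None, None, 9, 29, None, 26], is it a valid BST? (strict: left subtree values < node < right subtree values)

Level-order array: [37, 36, 44, 27, None, None, None, 9, 29, None, 26]
Validate using subtree bounds (lo, hi): at each node, require lo < value < hi,
then recurse left with hi=value and right with lo=value.
Preorder trace (stopping at first violation):
  at node 37 with bounds (-inf, +inf): OK
  at node 36 with bounds (-inf, 37): OK
  at node 27 with bounds (-inf, 36): OK
  at node 9 with bounds (-inf, 27): OK
  at node 26 with bounds (9, 27): OK
  at node 29 with bounds (27, 36): OK
  at node 44 with bounds (37, +inf): OK
No violation found at any node.
Result: Valid BST


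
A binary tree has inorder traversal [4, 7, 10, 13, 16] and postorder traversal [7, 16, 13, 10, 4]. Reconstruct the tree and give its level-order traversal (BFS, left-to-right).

Inorder:   [4, 7, 10, 13, 16]
Postorder: [7, 16, 13, 10, 4]
Algorithm: postorder visits root last, so walk postorder right-to-left;
each value is the root of the current inorder slice — split it at that
value, recurse on the right subtree first, then the left.
Recursive splits:
  root=4; inorder splits into left=[], right=[7, 10, 13, 16]
  root=10; inorder splits into left=[7], right=[13, 16]
  root=13; inorder splits into left=[], right=[16]
  root=16; inorder splits into left=[], right=[]
  root=7; inorder splits into left=[], right=[]
Reconstructed level-order: [4, 10, 7, 13, 16]


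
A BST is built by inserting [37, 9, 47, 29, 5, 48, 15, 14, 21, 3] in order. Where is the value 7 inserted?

Starting tree (level order): [37, 9, 47, 5, 29, None, 48, 3, None, 15, None, None, None, None, None, 14, 21]
Insertion path: 37 -> 9 -> 5
Result: insert 7 as right child of 5
Final tree (level order): [37, 9, 47, 5, 29, None, 48, 3, 7, 15, None, None, None, None, None, None, None, 14, 21]


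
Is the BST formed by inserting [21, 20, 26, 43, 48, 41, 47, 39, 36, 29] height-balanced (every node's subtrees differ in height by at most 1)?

Tree (level-order array): [21, 20, 26, None, None, None, 43, 41, 48, 39, None, 47, None, 36, None, None, None, 29]
Definition: a tree is height-balanced if, at every node, |h(left) - h(right)| <= 1 (empty subtree has height -1).
Bottom-up per-node check:
  node 20: h_left=-1, h_right=-1, diff=0 [OK], height=0
  node 29: h_left=-1, h_right=-1, diff=0 [OK], height=0
  node 36: h_left=0, h_right=-1, diff=1 [OK], height=1
  node 39: h_left=1, h_right=-1, diff=2 [FAIL (|1--1|=2 > 1)], height=2
  node 41: h_left=2, h_right=-1, diff=3 [FAIL (|2--1|=3 > 1)], height=3
  node 47: h_left=-1, h_right=-1, diff=0 [OK], height=0
  node 48: h_left=0, h_right=-1, diff=1 [OK], height=1
  node 43: h_left=3, h_right=1, diff=2 [FAIL (|3-1|=2 > 1)], height=4
  node 26: h_left=-1, h_right=4, diff=5 [FAIL (|-1-4|=5 > 1)], height=5
  node 21: h_left=0, h_right=5, diff=5 [FAIL (|0-5|=5 > 1)], height=6
Node 39 violates the condition: |1 - -1| = 2 > 1.
Result: Not balanced
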